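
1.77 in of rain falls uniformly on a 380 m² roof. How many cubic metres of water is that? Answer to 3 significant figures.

17.1 cubic metres

Depth: 1.77 in × 25.4 = 44.958 mm.
1 mm over 1 m² is 1 L, so volume = 44.958 × 380 = 17084.04 L = 17.1 m³.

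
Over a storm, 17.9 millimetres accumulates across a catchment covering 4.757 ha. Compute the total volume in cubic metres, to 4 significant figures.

Area: 4.757 ha = 47570 m².
1 mm over 1 m² is 1 L, so volume = 17.9 × 47570 = 851503 L = 851.5 m³.

851.5 cubic metres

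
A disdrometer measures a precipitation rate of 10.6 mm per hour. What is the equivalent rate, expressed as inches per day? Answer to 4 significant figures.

10.6 mm/hour × 0.0393701 in/mm × 24 hour/day = 10.02 in/day.

10.02 in/day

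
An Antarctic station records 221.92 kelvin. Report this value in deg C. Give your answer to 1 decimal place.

-51.2 °C

°C = 221.92 − 273.15 = -51.2 °C.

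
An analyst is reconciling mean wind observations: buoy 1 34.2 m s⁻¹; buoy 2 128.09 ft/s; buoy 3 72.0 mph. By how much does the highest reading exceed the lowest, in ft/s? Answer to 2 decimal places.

buoy 1: 34.2 m/s = 112.2047 ft/s.
buoy 3: 72.0 mph = 105.6000 ft/s.
Spread: 128.0900 − 105.6000 = 22.49 ft/s.

22.49 ft/s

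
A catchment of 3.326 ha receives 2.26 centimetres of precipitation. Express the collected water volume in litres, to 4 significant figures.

Depth: 2.26 cm × 10 = 22.6 mm.
Area: 3.326 ha = 33260 m².
1 mm over 1 m² is 1 L, so volume = 22.6 × 33260 = 751676 L ≈ 751700 L.

751700 litres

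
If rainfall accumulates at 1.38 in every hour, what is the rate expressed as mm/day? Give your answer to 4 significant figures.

1.38 in/hour × 25.4 mm/in × 24 hour/day = 841.2 mm/day.

841.2 mm/day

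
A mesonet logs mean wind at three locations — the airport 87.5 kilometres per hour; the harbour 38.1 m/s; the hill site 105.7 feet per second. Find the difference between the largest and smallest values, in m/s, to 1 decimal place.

the airport: 87.5 km/h = 24.306 m/s.
the hill site: 105.7 ft/s = 32.217 m/s.
Spread: 38.100 − 24.306 = 13.8 m/s.

13.8 m/s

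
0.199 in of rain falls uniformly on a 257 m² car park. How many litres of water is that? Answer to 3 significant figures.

1300 litres

Depth: 0.199 in × 25.4 = 5.0546 mm.
1 mm over 1 m² is 1 L, so volume = 5.0546 × 257 = 1299.0322 L ≈ 1300 L.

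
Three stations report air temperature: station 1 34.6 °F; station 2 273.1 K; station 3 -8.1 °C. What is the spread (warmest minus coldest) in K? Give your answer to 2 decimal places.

station 1: 34.6 °F = 1.444 °C.
station 2: 273.1 K = -0.050 °C.
Spread: 1.444 − (-8.100) = 9.544 °C.

9.54 K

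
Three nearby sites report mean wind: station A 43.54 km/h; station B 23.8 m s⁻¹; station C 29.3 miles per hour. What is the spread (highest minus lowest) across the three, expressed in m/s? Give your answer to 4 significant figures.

11.71 m/s

station A: 43.54 km/h = 12.0944 m/s.
station C: 29.3 mph = 13.0983 m/s.
Spread: 23.8000 − 12.0944 = 11.71 m/s.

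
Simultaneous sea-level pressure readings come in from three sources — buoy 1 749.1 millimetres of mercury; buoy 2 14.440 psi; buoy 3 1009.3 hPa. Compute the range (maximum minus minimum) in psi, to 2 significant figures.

0.20 psi

buoy 1: 749.1 mmHg = 14.4852 psi.
buoy 3: 1009.3 hPa = 14.6387 psi.
Spread: 14.6387 − 14.4400 = 0.20 psi.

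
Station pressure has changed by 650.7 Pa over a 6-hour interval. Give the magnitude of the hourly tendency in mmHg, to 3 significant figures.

0.813 mmHg per hour

650.7 Pa / 6 h × 0.00750062 mmHg/Pa = 0.813 mmHg/h.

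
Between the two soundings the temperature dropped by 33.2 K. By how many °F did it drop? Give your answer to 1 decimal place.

59.8 °F

A change of 1 °C equals a change of 1.8 °F: Δ°F = 33.2 × 1.8 = 59.8 °F.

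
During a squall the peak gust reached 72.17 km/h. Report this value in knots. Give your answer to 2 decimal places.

1 km/h = 0.539957 kt, so 72.17 × 0.539957 = 38.97 kt.

38.97 kt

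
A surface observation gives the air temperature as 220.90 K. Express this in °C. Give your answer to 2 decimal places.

°C = 220.90 − 273.15 = -52.25 °C.

-52.25 °C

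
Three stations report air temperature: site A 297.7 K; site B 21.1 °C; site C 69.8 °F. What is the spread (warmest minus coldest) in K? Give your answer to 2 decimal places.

3.55 K

site A: 297.7 K = 24.550 °C.
site C: 69.8 °F = 21.000 °C.
Spread: 24.550 − 21.000 = 3.550 °C.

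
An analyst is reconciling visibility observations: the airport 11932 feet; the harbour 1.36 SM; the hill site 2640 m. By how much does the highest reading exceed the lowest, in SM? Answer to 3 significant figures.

the airport: 11932 ft = 2.25985 SM.
the hill site: 2640 m = 1.64042 SM.
Spread: 2.25985 − 1.36000 = 0.900 SM.

0.900 SM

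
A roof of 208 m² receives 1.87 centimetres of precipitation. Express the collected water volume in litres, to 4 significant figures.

Depth: 1.87 cm × 10 = 18.7 mm.
1 mm over 1 m² is 1 L, so volume = 18.7 × 208 = 3889.6 L ≈ 3890 L.

3890 litres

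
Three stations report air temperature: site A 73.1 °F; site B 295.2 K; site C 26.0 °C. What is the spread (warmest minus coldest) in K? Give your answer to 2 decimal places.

3.95 K

site A: 73.1 °F = 22.833 °C.
site B: 295.2 K = 22.050 °C.
Spread: 26.000 − 22.050 = 3.950 °C.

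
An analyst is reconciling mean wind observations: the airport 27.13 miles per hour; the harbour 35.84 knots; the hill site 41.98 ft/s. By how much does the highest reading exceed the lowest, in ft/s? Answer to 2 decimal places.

20.70 ft/s

the airport: 27.13 mph = 39.7907 ft/s.
the harbour: 35.84 kt = 60.4911 ft/s.
Spread: 60.4911 − 39.7907 = 20.70 ft/s.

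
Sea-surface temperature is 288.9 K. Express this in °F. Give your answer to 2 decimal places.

60.35 °F

First to °C: 15.75 °C.
Then to °F: 60.35 °F.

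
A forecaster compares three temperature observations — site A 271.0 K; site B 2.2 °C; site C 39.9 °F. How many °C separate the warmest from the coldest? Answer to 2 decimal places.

6.54 °C

site A: 271.0 K = -2.150 °C.
site C: 39.9 °F = 4.389 °C.
Spread: 4.389 − (-2.150) = 6.539 °C.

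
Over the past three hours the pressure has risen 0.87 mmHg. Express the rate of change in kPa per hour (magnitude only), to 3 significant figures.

0.87 mmHg / 3 h × 0.133322 kPa/mmHg = 0.0387 kPa/h.

0.0387 kPa per hour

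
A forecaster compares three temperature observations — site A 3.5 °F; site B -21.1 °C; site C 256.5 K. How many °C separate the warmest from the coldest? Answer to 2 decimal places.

site A: 3.5 °F = -15.833 °C.
site C: 256.5 K = -16.650 °C.
Spread: (-15.833) − (-21.100) = 5.267 °C.

5.27 °C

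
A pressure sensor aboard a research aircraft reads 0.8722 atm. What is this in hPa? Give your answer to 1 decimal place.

883.8 hPa

1 atm = 1013.25 hPa, so 0.8722 × 1013.25 = 883.8 hPa.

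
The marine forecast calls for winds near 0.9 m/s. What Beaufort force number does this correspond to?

0.9 m/s lies in the Beaufort 1 band (light air, 0.3–1.5 m/s).

Beaufort force 1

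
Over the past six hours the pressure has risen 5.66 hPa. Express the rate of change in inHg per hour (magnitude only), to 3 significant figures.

5.66 hPa / 6 h × 0.02953 inHg/hPa = 0.0279 inHg/h.

0.0279 inHg per hour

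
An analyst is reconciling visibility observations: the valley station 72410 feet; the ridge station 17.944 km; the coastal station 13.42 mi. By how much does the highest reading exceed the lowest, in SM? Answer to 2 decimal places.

2.56 SM

the valley station: 72410 ft = 13.7140 SM.
the ridge station: 17.944 km = 11.1499 SM.
Spread: 13.7140 − 11.1499 = 2.56 SM.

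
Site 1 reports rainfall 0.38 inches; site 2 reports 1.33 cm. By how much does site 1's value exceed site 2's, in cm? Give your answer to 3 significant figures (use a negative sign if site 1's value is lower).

site 1: 0.38 in = 0.96520 cm.
Difference: 0.96520 − 1.33000 = -0.365 cm.

-0.365 cm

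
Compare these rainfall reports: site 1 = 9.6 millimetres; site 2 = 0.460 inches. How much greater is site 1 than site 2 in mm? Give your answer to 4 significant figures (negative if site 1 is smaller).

site 2: 0.460 in = 11.68400 mm.
Difference: 9.60000 − 11.68400 = -2.084 mm.

-2.084 mm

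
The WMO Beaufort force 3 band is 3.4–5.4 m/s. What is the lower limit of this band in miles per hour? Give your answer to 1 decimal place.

7.6 mph

3.4–5.4 m/s × 2.237 = 7.6–12.1 mph.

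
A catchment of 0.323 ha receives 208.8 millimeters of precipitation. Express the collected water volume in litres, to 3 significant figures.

Area: 0.323 ha = 3230 m².
1 mm over 1 m² is 1 L, so volume = 208.8 × 3230 = 674424 L ≈ 674000 L.

674000 litres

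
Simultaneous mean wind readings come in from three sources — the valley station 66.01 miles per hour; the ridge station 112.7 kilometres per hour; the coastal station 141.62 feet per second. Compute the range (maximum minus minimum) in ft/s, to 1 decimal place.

the valley station: 66.01 mph = 96.815 ft/s.
the ridge station: 112.7 km/h = 102.709 ft/s.
Spread: 141.620 − 96.815 = 44.8 ft/s.

44.8 ft/s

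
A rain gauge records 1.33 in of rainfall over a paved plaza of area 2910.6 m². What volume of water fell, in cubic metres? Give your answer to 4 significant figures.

Depth: 1.33 in × 25.4 = 33.782 mm.
1 mm over 1 m² is 1 L, so volume = 33.782 × 2910.6 = 98325.889 L = 98.33 m³.

98.33 cubic metres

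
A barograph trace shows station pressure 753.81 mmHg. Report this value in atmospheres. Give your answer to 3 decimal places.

0.992 atm

1 mmHg = 0.00131579 atm, so 753.81 × 0.00131579 = 0.992 atm.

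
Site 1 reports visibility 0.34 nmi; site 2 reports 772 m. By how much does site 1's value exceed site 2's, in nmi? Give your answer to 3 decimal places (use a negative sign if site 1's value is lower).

site 2: 772 m = 0.41685 nmi.
Difference: 0.34000 − 0.41685 = -0.077 nmi.

-0.077 nmi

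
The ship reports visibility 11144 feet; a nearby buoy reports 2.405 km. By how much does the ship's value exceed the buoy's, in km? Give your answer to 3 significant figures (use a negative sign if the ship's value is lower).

the ship: 11144 ft = 3.39669 km.
Difference: 3.39669 − 2.40500 = 0.992 km.

0.992 km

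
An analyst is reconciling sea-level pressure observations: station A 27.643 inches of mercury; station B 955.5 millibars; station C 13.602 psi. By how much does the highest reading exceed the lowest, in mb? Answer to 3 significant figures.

station A: 27.643 inHg = 936.100 mb.
station C: 13.602 psi = 937.825 mb.
Spread: 955.500 − 936.100 = 19.4 mb.

19.4 mb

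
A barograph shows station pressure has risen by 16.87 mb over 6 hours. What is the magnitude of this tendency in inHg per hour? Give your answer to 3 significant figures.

0.0830 inHg per hour

16.87 mb / 6 h × 0.02953 inHg/mb = 0.0830 inHg/h.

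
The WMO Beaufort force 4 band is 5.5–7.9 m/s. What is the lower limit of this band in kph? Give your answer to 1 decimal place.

19.8 km/h

5.5–7.9 m/s × 3.6 = 19.8–28.4 km/h.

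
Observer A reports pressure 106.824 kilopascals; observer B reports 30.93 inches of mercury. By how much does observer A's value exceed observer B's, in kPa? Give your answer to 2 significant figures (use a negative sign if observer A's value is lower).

2.1 kPa

observer B: 30.93 inHg = 104.741 kPa.
Difference: 106.824 − 104.741 = 2.1 kPa.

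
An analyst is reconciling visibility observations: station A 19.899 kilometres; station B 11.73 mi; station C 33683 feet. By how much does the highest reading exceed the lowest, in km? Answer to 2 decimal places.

9.63 km

station B: 11.73 SM = 18.8776 km.
station C: 33683 ft = 10.2666 km.
Spread: 19.8990 − 10.2666 = 9.63 km.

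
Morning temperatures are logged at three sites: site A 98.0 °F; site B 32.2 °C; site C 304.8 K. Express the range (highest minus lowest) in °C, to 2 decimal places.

5.02 °C

site A: 98.0 °F = 36.667 °C.
site C: 304.8 K = 31.650 °C.
Spread: 36.667 − 31.650 = 5.017 °C.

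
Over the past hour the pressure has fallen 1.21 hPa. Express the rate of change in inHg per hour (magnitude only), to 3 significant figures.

0.0357 inHg per hour

1.21 hPa / 1 h × 0.02953 inHg/hPa = 0.0357 inHg/h.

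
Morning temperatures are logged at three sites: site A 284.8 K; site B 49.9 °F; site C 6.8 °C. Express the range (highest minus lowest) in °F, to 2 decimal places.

site A: 284.8 K = 11.650 °C.
site B: 49.9 °F = 9.944 °C.
Spread: 11.650 − 6.800 = 4.850 °C = 8.73 °F.

8.73 °F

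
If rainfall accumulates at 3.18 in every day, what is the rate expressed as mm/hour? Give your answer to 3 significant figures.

3.37 mm/hour

3.18 in/day × 25.4 mm/in × 0.0416667 day/hour = 3.37 mm/hour.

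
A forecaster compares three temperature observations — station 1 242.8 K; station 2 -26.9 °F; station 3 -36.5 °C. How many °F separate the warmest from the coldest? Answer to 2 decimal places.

station 1: 242.8 K = -30.350 °C.
station 2: -26.9 °F = -32.722 °C.
Spread: (-30.350) − (-36.500) = 6.150 °C = 11.07 °F.

11.07 °F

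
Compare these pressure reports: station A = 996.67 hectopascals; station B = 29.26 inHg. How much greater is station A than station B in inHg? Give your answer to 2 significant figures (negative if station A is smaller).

0.17 inHg

station A: 996.67 hPa = 29.4316 inHg.
Difference: 29.4316 − 29.2600 = 0.17 inHg.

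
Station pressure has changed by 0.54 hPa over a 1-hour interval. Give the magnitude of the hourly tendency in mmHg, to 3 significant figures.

0.54 hPa / 1 h × 0.750062 mmHg/hPa = 0.405 mmHg/h.

0.405 mmHg per hour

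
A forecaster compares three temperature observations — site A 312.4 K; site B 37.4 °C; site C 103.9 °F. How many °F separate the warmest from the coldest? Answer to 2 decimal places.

site A: 312.4 K = 39.250 °C.
site C: 103.9 °F = 39.944 °C.
Spread: 39.944 − 37.400 = 2.544 °C = 4.58 °F.

4.58 °F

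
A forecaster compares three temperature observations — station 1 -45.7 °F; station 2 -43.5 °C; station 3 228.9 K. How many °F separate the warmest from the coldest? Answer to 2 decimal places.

station 1: -45.7 °F = -43.167 °C.
station 3: 228.9 K = -44.250 °C.
Spread: (-43.167) − (-44.250) = 1.083 °C = 1.95 °F.

1.95 °F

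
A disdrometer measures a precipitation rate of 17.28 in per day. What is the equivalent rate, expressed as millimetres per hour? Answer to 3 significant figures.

18.3 mm/hour

17.28 in/day × 25.4 mm/in × 0.0416667 day/hour = 18.3 mm/hour.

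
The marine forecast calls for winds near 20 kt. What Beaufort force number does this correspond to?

Beaufort force 5

20 kt lies in the Beaufort 5 band (fresh breeze, 17–21 kt).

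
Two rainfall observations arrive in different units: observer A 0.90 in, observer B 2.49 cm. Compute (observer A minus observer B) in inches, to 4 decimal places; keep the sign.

observer B: 2.49 cm = 0.980315 in.
Difference: 0.900000 − 0.980315 = -0.0803 in.

-0.0803 in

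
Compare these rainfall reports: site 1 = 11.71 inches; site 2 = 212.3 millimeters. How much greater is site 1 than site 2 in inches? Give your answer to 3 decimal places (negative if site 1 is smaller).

3.352 in

site 2: 212.3 mm = 8.35827 in.
Difference: 11.71000 − 8.35827 = 3.352 in.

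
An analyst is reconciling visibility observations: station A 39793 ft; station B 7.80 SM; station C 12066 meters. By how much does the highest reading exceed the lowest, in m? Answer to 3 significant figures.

487 m

station A: 39793 ft = 12128.91 m.
station B: 7.80 SM = 12552.88 m.
Spread: 12552.88 − 12066.00 = 487 m.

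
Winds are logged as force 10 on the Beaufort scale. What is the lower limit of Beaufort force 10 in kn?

Beaufort 10 (storm) spans 48–55 knots.

48 kt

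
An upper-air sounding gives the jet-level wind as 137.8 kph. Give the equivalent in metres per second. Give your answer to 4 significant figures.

1 km/h = 0.277778 m/s, so 137.8 × 0.277778 = 38.28 m/s.

38.28 m/s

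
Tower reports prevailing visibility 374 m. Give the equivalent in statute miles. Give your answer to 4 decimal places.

1 m = 0.000621371 SM, so 374 × 0.000621371 = 0.2324 SM.

0.2324 SM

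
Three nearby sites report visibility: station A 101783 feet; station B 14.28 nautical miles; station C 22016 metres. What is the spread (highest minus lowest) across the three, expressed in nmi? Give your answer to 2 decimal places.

station A: 101783 ft = 16.7513 nmi.
station C: 22016 m = 11.8877 nmi.
Spread: 16.7513 − 11.8877 = 4.86 nmi.

4.86 nmi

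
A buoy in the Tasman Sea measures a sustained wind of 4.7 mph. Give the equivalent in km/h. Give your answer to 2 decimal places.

7.56 km/h

1 mph = 1.60934 km/h, so 4.7 × 1.60934 = 7.56 km/h.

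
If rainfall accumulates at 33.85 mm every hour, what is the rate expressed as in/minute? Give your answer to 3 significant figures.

33.85 mm/hour × 0.0393701 in/mm × 0.0166667 hour/minute = 0.0222 in/minute.

0.0222 in/minute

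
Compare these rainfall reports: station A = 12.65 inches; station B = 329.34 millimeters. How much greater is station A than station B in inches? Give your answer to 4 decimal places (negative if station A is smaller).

station B: 329.34 mm = 12.966142 in.
Difference: 12.650000 − 12.966142 = -0.3161 in.

-0.3161 in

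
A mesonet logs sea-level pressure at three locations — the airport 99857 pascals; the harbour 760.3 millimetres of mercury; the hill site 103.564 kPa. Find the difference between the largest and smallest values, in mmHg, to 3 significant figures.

27.8 mmHg

the airport: 99857 Pa = 748.989 mmHg.
the hill site: 103.564 kPa = 776.794 mmHg.
Spread: 776.794 − 748.989 = 27.8 mmHg.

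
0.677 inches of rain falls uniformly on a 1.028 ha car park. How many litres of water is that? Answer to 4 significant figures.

176800 litres

Depth: 0.677 in × 25.4 = 17.1958 mm.
Area: 1.028 ha = 10280 m².
1 mm over 1 m² is 1 L, so volume = 17.1958 × 10280 = 176772.82 L ≈ 176800 L.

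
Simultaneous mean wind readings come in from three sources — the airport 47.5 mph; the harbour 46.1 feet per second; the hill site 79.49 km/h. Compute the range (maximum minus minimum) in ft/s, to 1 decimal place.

the airport: 47.5 mph = 69.667 ft/s.
the hill site: 79.49 km/h = 72.443 ft/s.
Spread: 72.443 − 46.100 = 26.3 ft/s.

26.3 ft/s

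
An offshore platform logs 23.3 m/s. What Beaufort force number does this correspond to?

Beaufort force 9

23.3 m/s lies in the Beaufort 9 band (strong gale, 20.8–24.4 m/s).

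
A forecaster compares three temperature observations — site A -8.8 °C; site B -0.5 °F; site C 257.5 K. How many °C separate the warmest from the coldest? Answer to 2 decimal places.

site B: -0.5 °F = -18.056 °C.
site C: 257.5 K = -15.650 °C.
Spread: (-8.800) − (-18.056) = 9.256 °C.

9.26 °C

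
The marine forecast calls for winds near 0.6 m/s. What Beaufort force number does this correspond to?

Beaufort force 1

0.6 m/s lies in the Beaufort 1 band (light air, 0.3–1.5 m/s).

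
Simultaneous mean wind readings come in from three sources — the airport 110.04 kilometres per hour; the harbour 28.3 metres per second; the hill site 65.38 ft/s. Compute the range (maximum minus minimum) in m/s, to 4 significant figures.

10.64 m/s

the airport: 110.04 km/h = 30.5667 m/s.
the hill site: 65.38 ft/s = 19.9278 m/s.
Spread: 30.5667 − 19.9278 = 10.64 m/s.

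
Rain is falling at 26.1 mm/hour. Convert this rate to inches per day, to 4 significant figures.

26.1 mm/hour × 0.0393701 in/mm × 24 hour/day = 24.66 in/day.

24.66 in/day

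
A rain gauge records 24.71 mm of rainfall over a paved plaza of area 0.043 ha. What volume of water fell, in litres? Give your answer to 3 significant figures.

10600 litres

Area: 0.043 ha = 430 m².
1 mm over 1 m² is 1 L, so volume = 24.71 × 430 = 10625.3 L ≈ 10600 L.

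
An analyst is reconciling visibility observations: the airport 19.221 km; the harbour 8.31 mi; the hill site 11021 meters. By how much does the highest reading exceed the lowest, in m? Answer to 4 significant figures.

8200 m

the airport: 19.221 km = 19221.00 m.
the harbour: 8.31 SM = 13373.65 m.
Spread: 19221.00 − 11021.00 = 8200 m.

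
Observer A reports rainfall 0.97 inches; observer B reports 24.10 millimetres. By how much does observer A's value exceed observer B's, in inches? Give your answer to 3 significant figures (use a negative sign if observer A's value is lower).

observer B: 24.10 mm = 0.948819 in.
Difference: 0.970000 − 0.948819 = 0.0212 in.

0.0212 in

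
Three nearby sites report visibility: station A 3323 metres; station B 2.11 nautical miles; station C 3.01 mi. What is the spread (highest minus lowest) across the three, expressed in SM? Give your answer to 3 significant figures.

0.945 SM

station A: 3323 m = 2.06482 SM.
station B: 2.11 nmi = 2.42814 SM.
Spread: 3.01000 − 2.06482 = 0.945 SM.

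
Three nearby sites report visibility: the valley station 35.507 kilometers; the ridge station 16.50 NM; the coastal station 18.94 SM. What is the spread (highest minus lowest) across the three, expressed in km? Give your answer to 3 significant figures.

5.03 km

the ridge station: 16.50 nmi = 30.5580 km.
the coastal station: 18.94 SM = 30.4810 km.
Spread: 35.5070 − 30.4810 = 5.03 km.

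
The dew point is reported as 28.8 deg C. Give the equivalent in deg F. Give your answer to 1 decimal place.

°F = °C × 9/5 + 32 = 28.8 × 1.8 + 32 = 83.8 °F.

83.8 °F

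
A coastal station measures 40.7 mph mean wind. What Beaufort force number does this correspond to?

Beaufort force 8

40.7 mph = 18.2 m/s, which is Beaufort 8 (gale, 17.2–20.7 m/s).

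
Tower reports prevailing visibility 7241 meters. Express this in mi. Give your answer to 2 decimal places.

1 m = 0.000621371 SM, so 7241 × 0.000621371 = 4.50 SM.

4.50 SM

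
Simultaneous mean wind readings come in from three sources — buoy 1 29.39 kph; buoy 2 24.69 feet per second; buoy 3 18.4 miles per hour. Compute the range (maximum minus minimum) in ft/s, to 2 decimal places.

2.30 ft/s

buoy 1: 29.39 km/h = 26.7844 ft/s.
buoy 3: 18.4 mph = 26.9867 ft/s.
Spread: 26.9867 − 24.6900 = 2.30 ft/s.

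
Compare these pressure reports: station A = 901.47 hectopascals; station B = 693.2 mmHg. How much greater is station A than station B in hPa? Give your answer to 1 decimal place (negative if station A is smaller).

-22.7 hPa

station B: 693.2 mmHg = 924.191 hPa.
Difference: 901.470 − 924.191 = -22.7 hPa.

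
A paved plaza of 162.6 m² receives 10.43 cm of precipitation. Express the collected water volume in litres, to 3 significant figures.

Depth: 10.43 cm × 10 = 104.3 mm.
1 mm over 1 m² is 1 L, so volume = 104.3 × 162.6 = 16959.18 L ≈ 17000 L.

17000 litres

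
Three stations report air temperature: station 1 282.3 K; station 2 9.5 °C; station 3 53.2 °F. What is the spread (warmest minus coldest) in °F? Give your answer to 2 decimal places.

4.73 °F

station 1: 282.3 K = 9.150 °C.
station 3: 53.2 °F = 11.778 °C.
Spread: 11.778 − 9.150 = 2.628 °C = 4.73 °F.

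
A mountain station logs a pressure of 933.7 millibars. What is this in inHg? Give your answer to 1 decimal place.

27.6 inHg

1 mb = 0.02953 inHg, so 933.7 × 0.02953 = 27.6 inHg.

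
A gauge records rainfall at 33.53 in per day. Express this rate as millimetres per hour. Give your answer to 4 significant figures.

35.49 mm/hour

33.53 in/day × 25.4 mm/in × 0.0416667 day/hour = 35.49 mm/hour.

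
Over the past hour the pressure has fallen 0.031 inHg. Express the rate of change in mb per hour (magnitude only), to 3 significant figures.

0.031 inHg / 1 h × 33.8639 mb/inHg = 1.05 mb/h.

1.05 mb per hour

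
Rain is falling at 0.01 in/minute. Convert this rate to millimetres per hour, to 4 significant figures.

15.24 mm/hour

0.01 in/minute × 25.4 mm/in × 60 minute/hour = 15.24 mm/hour.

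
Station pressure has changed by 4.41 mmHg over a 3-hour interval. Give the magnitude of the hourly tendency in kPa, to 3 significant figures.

0.196 kPa per hour

4.41 mmHg / 3 h × 0.133322 kPa/mmHg = 0.196 kPa/h.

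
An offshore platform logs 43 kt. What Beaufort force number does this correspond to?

43 kt lies in the Beaufort 9 band (strong gale, 41–47 kt).

Beaufort force 9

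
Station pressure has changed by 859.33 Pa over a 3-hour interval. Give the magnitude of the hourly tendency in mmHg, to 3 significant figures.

2.15 mmHg per hour

859.33 Pa / 3 h × 0.00750062 mmHg/Pa = 2.15 mmHg/h.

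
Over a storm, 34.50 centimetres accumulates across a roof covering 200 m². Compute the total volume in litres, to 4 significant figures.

69000 litres

Depth: 34.50 cm × 10 = 345 mm.
1 mm over 1 m² is 1 L, so volume = 345 × 200 = 69000 L.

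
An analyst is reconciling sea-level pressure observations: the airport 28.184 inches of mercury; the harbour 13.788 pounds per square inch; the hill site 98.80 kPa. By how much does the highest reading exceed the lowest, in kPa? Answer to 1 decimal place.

3.7 kPa

the airport: 28.184 inHg = 95.442 kPa.
the harbour: 13.788 psi = 95.065 kPa.
Spread: 98.800 − 95.065 = 3.7 kPa.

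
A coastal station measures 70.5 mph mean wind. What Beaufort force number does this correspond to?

70.5 mph = 31.5 m/s, which is Beaufort 11 (violent storm, 28.5–32.6 m/s).

Beaufort force 11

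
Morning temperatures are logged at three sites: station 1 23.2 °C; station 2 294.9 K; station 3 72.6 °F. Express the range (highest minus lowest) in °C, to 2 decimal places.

1.45 °C

station 2: 294.9 K = 21.750 °C.
station 3: 72.6 °F = 22.556 °C.
Spread: 23.200 − 21.750 = 1.450 °C.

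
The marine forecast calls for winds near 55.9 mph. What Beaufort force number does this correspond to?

Beaufort force 10

55.9 mph = 25.0 m/s, which is Beaufort 10 (storm, 24.5–28.4 m/s).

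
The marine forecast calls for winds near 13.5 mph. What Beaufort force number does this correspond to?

13.5 mph = 6.0 m/s, which is Beaufort 4 (moderate breeze, 5.5–7.9 m/s).

Beaufort force 4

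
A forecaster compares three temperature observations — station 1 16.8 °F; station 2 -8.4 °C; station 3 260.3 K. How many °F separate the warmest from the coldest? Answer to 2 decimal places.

8.01 °F

station 1: 16.8 °F = -8.444 °C.
station 3: 260.3 K = -12.850 °C.
Spread: (-8.400) − (-12.850) = 4.450 °C = 8.01 °F.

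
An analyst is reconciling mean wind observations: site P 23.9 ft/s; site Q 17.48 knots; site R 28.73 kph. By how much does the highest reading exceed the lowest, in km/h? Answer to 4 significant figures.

6.148 km/h

site P: 23.9 ft/s = 26.22499 km/h.
site Q: 17.48 kt = 32.37296 km/h.
Spread: 32.37296 − 26.22499 = 6.148 km/h.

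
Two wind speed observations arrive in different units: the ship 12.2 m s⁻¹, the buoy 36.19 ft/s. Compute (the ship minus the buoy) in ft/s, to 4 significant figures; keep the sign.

3.836 ft/s

the ship: 12.2 m/s = 40.02625 ft/s.
Difference: 40.02625 − 36.19000 = 3.836 ft/s.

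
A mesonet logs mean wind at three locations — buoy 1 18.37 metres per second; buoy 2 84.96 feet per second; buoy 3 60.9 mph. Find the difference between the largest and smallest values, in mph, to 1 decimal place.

19.8 mph

buoy 1: 18.37 m/s = 41.093 mph.
buoy 2: 84.96 ft/s = 57.927 mph.
Spread: 60.900 − 41.093 = 19.8 mph.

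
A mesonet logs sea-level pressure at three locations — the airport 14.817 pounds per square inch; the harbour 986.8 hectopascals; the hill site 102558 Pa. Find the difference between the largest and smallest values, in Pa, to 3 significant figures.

3880 Pa

the airport: 14.817 psi = 102159.62 Pa.
the harbour: 986.8 hPa = 98680.00 Pa.
Spread: 102558.00 − 98680.00 = 3880 Pa.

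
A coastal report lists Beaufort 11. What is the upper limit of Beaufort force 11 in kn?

63 kt

Beaufort 11 (violent storm) spans 56–63 knots.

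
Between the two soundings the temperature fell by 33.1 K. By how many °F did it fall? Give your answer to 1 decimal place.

A change of 1 °C equals a change of 1.8 °F: Δ°F = 33.1 × 1.8 = 59.6 °F.

59.6 °F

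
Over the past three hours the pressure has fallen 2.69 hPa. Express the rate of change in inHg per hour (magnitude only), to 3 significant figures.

0.0265 inHg per hour

2.69 hPa / 3 h × 0.02953 inHg/hPa = 0.0265 inHg/h.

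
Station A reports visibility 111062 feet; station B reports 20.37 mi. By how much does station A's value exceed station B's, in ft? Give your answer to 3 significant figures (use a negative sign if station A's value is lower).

3510 ft

station B: 20.37 SM = 107553.60 ft.
Difference: 111062.00 − 107553.60 = 3510 ft.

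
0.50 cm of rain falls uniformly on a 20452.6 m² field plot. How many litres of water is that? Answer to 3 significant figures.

Depth: 0.50 cm × 10 = 5 mm.
1 mm over 1 m² is 1 L, so volume = 5 × 20452.6 = 102263 L ≈ 102000 L.

102000 litres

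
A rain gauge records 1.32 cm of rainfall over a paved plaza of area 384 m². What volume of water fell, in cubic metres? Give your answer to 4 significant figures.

5.069 cubic metres

Depth: 1.32 cm × 10 = 13.2 mm.
1 mm over 1 m² is 1 L, so volume = 13.2 × 384 = 5068.8 L = 5.069 m³.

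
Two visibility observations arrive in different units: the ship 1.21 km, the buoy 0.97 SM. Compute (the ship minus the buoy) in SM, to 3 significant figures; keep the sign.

-0.218 SM

the ship: 1.21 km = 0.75186 SM.
Difference: 0.75186 − 0.97000 = -0.218 SM.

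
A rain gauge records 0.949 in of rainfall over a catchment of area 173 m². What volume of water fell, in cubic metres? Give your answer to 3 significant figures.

4.17 cubic metres

Depth: 0.949 in × 25.4 = 24.1046 mm.
1 mm over 1 m² is 1 L, so volume = 24.1046 × 173 = 4170.0958 L = 4.17 m³.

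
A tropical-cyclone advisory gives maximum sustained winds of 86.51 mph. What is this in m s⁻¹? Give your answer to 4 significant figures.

38.67 m/s

1 mph = 0.44704 m/s, so 86.51 × 0.44704 = 38.67 m/s.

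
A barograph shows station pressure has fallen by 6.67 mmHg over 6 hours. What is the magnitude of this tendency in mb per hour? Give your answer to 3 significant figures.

1.48 mb per hour

6.67 mmHg / 6 h × 1.33322 mb/mmHg = 1.48 mb/h.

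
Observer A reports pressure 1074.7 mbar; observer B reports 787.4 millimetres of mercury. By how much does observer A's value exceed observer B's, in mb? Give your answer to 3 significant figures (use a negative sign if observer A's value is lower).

24.9 mb

observer B: 787.4 mmHg = 1049.780 mb.
Difference: 1074.700 − 1049.780 = 24.9 mb.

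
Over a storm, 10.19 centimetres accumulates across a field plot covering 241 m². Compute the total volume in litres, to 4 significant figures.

24560 litres

Depth: 10.19 cm × 10 = 101.9 mm.
1 mm over 1 m² is 1 L, so volume = 101.9 × 241 = 24557.9 L ≈ 24560 L.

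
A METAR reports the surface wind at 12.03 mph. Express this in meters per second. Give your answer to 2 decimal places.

5.38 m/s

1 mph = 0.44704 m/s, so 12.03 × 0.44704 = 5.38 m/s.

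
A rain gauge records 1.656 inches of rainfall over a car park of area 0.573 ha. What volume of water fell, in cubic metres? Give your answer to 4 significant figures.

Depth: 1.656 in × 25.4 = 42.0624 mm.
Area: 0.573 ha = 5730 m².
1 mm over 1 m² is 1 L, so volume = 42.0624 × 5730 = 241017.55 L = 241.0 m³.

241.0 cubic metres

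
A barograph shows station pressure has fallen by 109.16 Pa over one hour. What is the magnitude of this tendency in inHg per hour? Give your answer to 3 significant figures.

0.0322 inHg per hour

109.16 Pa / 1 h × 0.0002953 inHg/Pa = 0.0322 inHg/h.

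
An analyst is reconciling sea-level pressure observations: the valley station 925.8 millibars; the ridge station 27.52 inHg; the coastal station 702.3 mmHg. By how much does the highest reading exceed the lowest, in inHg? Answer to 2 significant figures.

0.31 inHg

the valley station: 925.8 mb = 27.3389 inHg.
the coastal station: 702.3 mmHg = 27.6496 inHg.
Spread: 27.6496 − 27.3389 = 0.31 inHg.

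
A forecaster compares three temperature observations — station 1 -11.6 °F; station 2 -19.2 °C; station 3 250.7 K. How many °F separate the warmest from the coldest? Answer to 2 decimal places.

9.04 °F

station 1: -11.6 °F = -24.222 °C.
station 3: 250.7 K = -22.450 °C.
Spread: (-19.200) − (-24.222) = 5.022 °C = 9.04 °F.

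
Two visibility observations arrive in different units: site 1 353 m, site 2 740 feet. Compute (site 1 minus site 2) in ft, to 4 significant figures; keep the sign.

418.1 ft

site 1: 353 m = 1158.136 ft.
Difference: 1158.136 − 740.000 = 418.1 ft.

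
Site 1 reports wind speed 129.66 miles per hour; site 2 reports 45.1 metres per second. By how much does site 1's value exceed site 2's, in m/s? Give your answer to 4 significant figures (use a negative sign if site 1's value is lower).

12.86 m/s

site 1: 129.66 mph = 57.9632 m/s.
Difference: 57.9632 − 45.1000 = 12.86 m/s.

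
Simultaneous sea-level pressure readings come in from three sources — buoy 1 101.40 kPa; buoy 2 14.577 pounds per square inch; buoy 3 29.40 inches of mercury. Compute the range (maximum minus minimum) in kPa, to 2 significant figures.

buoy 2: 14.577 psi = 100.505 kPa.
buoy 3: 29.40 inHg = 99.560 kPa.
Spread: 101.400 − 99.560 = 1.8 kPa.

1.8 kPa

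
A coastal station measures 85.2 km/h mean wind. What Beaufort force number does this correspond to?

85.2 km/h = 23.7 m/s, which is Beaufort 9 (strong gale, 20.8–24.4 m/s).

Beaufort force 9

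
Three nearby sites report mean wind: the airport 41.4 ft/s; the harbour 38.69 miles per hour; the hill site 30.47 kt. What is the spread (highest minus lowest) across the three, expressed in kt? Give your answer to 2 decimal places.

9.09 kt

the airport: 41.4 ft/s = 24.5288 kt.
the harbour: 38.69 mph = 33.6207 kt.
Spread: 33.6207 − 24.5288 = 9.09 kt.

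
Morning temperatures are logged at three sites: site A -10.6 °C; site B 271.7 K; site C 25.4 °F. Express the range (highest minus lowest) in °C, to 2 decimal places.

9.15 °C

site B: 271.7 K = -1.450 °C.
site C: 25.4 °F = -3.667 °C.
Spread: (-1.450) − (-10.600) = 9.150 °C.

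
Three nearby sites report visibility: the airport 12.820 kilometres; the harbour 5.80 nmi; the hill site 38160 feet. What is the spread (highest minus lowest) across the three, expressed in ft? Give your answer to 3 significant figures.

the airport: 12.820 km = 42060.37 ft.
the harbour: 5.80 nmi = 35241.47 ft.
Spread: 42060.37 − 35241.47 = 6820 ft.

6820 ft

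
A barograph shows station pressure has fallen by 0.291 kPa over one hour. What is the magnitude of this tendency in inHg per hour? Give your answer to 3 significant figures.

0.291 kPa / 1 h × 0.2953 inHg/kPa = 0.0859 inHg/h.

0.0859 inHg per hour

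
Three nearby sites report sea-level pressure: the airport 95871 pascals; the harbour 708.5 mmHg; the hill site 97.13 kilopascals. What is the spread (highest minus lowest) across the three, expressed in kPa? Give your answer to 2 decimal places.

the airport: 95871 Pa = 95.8710 kPa.
the harbour: 708.5 mmHg = 94.4589 kPa.
Spread: 97.1300 − 94.4589 = 2.67 kPa.

2.67 kPa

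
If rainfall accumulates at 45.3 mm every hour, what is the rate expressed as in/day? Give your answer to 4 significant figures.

45.3 mm/hour × 0.0393701 in/mm × 24 hour/day = 42.80 in/day.

42.80 in/day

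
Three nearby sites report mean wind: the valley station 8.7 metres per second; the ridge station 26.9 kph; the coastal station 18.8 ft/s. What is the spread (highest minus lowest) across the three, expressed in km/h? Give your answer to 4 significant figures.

the valley station: 8.7 m/s = 31.3200 km/h.
the coastal station: 18.8 ft/s = 20.6289 km/h.
Spread: 31.3200 − 20.6289 = 10.69 km/h.

10.69 km/h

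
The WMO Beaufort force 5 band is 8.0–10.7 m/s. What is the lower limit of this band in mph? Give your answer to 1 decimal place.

17.9 mph

8.0–10.7 m/s × 2.237 = 17.9–23.9 mph.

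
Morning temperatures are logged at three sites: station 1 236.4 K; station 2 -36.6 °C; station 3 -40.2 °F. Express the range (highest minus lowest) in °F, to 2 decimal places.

station 1: 236.4 K = -36.750 °C.
station 3: -40.2 °F = -40.111 °C.
Spread: (-36.600) − (-40.111) = 3.511 °C = 6.32 °F.

6.32 °F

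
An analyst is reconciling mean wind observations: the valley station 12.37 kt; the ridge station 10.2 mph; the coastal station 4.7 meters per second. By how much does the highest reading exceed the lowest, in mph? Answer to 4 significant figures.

the valley station: 12.37 kt = 14.23514 mph.
the coastal station: 4.7 m/s = 10.51360 mph.
Spread: 14.23514 − 10.20000 = 4.035 mph.

4.035 mph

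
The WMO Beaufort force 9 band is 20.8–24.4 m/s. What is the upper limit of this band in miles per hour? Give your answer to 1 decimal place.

54.6 mph

20.8–24.4 m/s × 2.237 = 46.5–54.6 mph.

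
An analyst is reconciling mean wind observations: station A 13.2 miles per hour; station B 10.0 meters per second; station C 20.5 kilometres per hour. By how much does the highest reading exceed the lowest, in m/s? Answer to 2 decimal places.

4.31 m/s

station A: 13.2 mph = 5.9009 m/s.
station C: 20.5 km/h = 5.6944 m/s.
Spread: 10.0000 − 5.6944 = 4.31 m/s.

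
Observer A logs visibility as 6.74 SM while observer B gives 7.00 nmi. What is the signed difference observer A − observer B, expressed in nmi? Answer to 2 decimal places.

-1.14 nmi

observer A: 6.74 SM = 5.8569 nmi.
Difference: 5.8569 − 7.0000 = -1.14 nmi.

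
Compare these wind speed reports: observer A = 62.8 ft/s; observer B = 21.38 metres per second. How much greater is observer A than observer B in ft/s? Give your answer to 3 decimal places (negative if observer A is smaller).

-7.344 ft/s

observer B: 21.38 m/s = 70.14436 ft/s.
Difference: 62.80000 − 70.14436 = -7.344 ft/s.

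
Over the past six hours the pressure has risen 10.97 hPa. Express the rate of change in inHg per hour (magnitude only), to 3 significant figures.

10.97 hPa / 6 h × 0.02953 inHg/hPa = 0.0540 inHg/h.

0.0540 inHg per hour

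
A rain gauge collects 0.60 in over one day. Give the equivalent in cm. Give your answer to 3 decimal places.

1.524 cm

1 in = 2.54 cm, so 0.60 × 2.54 = 1.524 cm.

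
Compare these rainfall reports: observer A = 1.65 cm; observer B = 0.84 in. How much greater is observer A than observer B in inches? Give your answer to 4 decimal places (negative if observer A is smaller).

observer A: 1.65 cm = 0.649606 in.
Difference: 0.649606 − 0.840000 = -0.1904 in.

-0.1904 in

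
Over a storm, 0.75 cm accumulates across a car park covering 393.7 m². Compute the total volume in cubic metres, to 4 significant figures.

Depth: 0.75 cm × 10 = 7.5 mm.
1 mm over 1 m² is 1 L, so volume = 7.5 × 393.7 = 2952.75 L = 2.953 m³.

2.953 cubic metres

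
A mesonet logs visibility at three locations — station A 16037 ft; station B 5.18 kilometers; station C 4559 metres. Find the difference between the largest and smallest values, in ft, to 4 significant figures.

station B: 5.18 km = 16994.75 ft.
station C: 4559 m = 14957.35 ft.
Spread: 16994.75 − 14957.35 = 2037 ft.

2037 ft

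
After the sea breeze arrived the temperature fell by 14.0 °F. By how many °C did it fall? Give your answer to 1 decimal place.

A change of 1 °C equals a change of 1.8 °F: Δ°C = 14.0 × 0.5556 = 7.8 °C.

7.8 °C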